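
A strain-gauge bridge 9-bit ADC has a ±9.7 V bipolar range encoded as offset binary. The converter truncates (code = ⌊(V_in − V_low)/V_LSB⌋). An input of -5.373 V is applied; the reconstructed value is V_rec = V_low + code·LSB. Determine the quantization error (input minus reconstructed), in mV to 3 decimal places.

Step size: 19.4 V ÷ 2^9 = 37.891 mV.
(-5.373 − (−9.7))/0.0378906 = 114.1971; ⌊·⌋ gives code 114.
Reconstructed: -5.3804688 V.
Error = -5.373 − (−5.3804688) = 0.00746875 V = 7.469 mV.

7.469 mV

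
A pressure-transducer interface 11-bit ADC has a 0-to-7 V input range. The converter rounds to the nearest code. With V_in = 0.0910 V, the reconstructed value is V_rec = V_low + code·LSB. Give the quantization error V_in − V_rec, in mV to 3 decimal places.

-1.285 mV

Step size: 7 V ÷ 2^11 = 3.418 mV.
(V_in − V_low)/LSB = (0.0910 − 0)/0.00341797 = 26.6240 → code 27 (round).
Code 27 maps back to 0 + 27×0.00341797 V = 0.092285156 V.
V_in − V_rec = -0.00128516 V = -1.285 mV.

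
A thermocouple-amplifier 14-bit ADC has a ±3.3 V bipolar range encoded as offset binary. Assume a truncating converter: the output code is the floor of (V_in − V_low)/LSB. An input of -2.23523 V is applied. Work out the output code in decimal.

code 2643

Full-scale span = 6.6 V; LSB = 6.6/2^14 = 402.83 µV.
(V_in − V_low)/LSB = (-2.23523 − (−3.3)) / 0.000402832 = 2643.211.
So the output code is 2643.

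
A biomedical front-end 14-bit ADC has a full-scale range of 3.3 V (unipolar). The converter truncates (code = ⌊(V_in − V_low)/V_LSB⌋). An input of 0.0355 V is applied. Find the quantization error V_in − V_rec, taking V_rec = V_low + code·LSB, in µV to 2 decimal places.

50.78 µV

LSB = 3.3/2^14 = 201.42 µV.
(V_in − V_low)/LSB = (0.0355 − 0)/0.000201416 = 176.2521 → code 176 (floor).
Reconstructed: 0.035449219 V.
V_in − V_rec = 5.07812e-05 V = 50.78 µV.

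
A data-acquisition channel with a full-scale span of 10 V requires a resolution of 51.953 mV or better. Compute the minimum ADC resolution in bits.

Number of steps required ≥ 10 V / 51.953 mV = 192.48.
Need 2^N ≥ 192.48; 2^7 = 128, 2^8 = 256.
Minimum N = 8.

8 bits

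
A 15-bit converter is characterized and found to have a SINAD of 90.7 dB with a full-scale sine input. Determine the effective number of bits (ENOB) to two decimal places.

ENOB = (SINAD − 1.76) / 6.02 = (90.7 − 1.76)/6.02 = 14.774.

14.77 bits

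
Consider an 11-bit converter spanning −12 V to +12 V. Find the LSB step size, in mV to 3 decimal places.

11.719 mV

Full-scale span = 24 V.
LSB = 24 / 2^11 = 24 / 2048 = 0.0117188 V = 11.719 mV.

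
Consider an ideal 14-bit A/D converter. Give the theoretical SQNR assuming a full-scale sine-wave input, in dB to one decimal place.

SNR ≈ 6.02·N + 1.76 dB = 6.02·14 + 1.76 = 86.04 dB.

86.0 dB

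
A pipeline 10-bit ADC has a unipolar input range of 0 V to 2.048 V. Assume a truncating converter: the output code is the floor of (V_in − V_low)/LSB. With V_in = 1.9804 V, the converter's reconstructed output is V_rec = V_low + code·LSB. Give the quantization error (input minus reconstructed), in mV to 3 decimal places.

0.400 mV

Step size: 2.048 V ÷ 2^10 = 2.000 mV.
(1.9804 − 0)/0.002 = 990.2000; ⌊·⌋ gives code 990.
Reconstructed: 1.98 V.
Difference: 0.0004 V → 0.400 mV.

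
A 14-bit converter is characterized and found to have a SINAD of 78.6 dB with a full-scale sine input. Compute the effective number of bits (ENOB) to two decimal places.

ENOB = (SINAD − 1.76) / 6.02 = (78.6 − 1.76)/6.02 = 12.764.

12.76 bits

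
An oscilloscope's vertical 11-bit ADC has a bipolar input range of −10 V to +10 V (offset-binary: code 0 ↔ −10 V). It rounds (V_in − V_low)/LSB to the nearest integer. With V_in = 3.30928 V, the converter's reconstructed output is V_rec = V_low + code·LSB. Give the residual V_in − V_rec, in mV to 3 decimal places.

-1.267 mV

One LSB is 20 V / 2048 = 9.766 mV.
(V_in − V_low)/LSB = (3.30928 − (−10))/0.00976562 = 1362.8703 → code 1363 (round).
V_rec = (−10) + 1363·0.00976562 = 3.3105469 V.
Error = 3.30928 − 3.3105469 = -0.00126687 V = -1.267 mV.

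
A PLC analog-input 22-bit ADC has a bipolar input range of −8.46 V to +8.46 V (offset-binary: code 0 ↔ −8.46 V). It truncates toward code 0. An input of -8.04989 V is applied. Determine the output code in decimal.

code 101662

With 4194304 levels over 16.92 V, one step is 4.03 µV.
Input sits at 101662.294 steps above V_low.
⌊·⌋(101662.294) = 101662.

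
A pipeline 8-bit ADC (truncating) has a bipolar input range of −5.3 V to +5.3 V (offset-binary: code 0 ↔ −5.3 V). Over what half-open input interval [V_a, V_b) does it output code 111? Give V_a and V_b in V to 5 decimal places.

LSB = 10.6/2^8 = 41.406 mV.
V_a = V_low + 111·LSB = -0.703906 V; V_b = V_low + 112·LSB = -0.6625 V.

[-0.70391 V, -0.66250 V)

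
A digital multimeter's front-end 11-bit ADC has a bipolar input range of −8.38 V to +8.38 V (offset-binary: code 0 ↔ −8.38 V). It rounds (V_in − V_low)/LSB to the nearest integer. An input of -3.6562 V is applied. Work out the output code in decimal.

code 577

LSB = 16.76 V / 2048 = 8.184 mV.
(-3.6562 − (−8.38)) / 0.00818359 = 577.228 LSBs.
Round → code 577.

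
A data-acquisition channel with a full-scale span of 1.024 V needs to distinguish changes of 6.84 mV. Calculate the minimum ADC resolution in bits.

Number of steps required ≥ 1.024 V / 6.84 mV = 149.71.
Need 2^N ≥ 149.71; 2^7 = 128, 2^8 = 256.
Minimum N = 8.

8 bits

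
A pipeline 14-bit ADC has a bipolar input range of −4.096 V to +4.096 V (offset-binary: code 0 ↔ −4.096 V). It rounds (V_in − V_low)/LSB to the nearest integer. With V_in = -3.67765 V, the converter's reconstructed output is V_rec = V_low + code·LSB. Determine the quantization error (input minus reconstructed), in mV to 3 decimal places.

LSB = 8.192/2^14 = 0.500 mV.
(V_in − V_low)/LSB = (-3.67765 − (−4.096))/0.0005 = 836.7000 → code 837 (round).
V_rec = (−4.096) + 837·0.0005 = -3.6775 V.
Error = -3.67765 − (−3.6775) = -0.00015 V = -0.150 mV.

-0.150 mV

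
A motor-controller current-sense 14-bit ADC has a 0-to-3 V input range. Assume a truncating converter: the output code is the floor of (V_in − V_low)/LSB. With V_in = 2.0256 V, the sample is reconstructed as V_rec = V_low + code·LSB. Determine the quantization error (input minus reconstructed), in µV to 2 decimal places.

One LSB is 3 V / 16384 = 183.11 µV.
(V_in − V_low)/LSB = (2.0256 − 0)/0.000183105 = 11062.4768 → code 11062 (floor).
Reconstructed: 2.0255127 V.
Difference: 8.73047e-05 V → 87.30 µV.

87.30 µV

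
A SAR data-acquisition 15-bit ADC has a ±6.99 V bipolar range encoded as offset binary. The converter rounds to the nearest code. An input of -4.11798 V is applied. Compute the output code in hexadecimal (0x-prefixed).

code 0x1A4C (decimal 6732)

LSB = 13.98 V / 32768 = 426.64 µV.
(V_in − V_low)/LSB = (-4.11798 − (−6.99)) / 0.000426636 = 6731.785.
round(6731.785) = 6732.
In hexadecimal (0x-prefixed): 0x1A4C.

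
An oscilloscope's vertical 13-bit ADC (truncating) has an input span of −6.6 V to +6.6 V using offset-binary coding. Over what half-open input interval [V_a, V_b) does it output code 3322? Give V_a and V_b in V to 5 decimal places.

LSB = 13.2/2^13 = 1.611 mV.
V_a = V_low + 3322·LSB = -1.24717 V; V_b = V_low + 3323·LSB = -1.24556 V.

[-1.24717 V, -1.24556 V)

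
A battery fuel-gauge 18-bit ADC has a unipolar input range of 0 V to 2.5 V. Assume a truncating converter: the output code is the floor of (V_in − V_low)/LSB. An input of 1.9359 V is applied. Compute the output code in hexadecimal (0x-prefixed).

code 0x318F1 (decimal 202993)

With 262144 levels over 2.5 V, one step is 9.54 µV.
Input sits at 202993.828 steps above V_low.
Floor → code 202993.
In hexadecimal (0x-prefixed): 0x318F1.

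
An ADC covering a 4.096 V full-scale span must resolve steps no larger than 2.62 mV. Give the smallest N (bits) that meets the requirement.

11 bits

Number of steps required ≥ 4.096 V / 2.62 mV = 1563.36.
Need 2^N ≥ 1563.36; 2^10 = 1024, 2^11 = 2048.
Minimum N = 11.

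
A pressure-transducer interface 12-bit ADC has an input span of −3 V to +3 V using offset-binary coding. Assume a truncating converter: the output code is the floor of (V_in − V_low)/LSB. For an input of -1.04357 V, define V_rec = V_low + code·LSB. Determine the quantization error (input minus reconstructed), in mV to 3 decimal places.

0.864 mV

Step size: 6 V ÷ 2^12 = 1.465 mV.
(-1.04357 − (−3))/0.00146484 = 1335.5895; ⌊·⌋ gives code 1335.
Reconstructed: -1.0444336 V.
V_in − V_rec = 0.000863594 V = 0.864 mV.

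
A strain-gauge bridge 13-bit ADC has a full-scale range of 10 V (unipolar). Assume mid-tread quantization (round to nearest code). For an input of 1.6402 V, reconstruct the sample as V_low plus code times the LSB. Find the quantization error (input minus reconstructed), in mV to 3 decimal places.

LSB = 10/2^13 = 1.221 mV.
Scaled input = 1343.6518 LSBs, so code = 1344.
Code 1344 maps back to 0 + 1344×0.0012207 V = 1.640625 V.
Error = 1.6402 − 1.640625 = -0.000425 V = -0.425 mV.

-0.425 mV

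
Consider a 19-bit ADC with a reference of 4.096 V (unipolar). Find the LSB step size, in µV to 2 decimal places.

Full-scale span = 4.096 V.
LSB = 4.096 / 2^19 = 4.096 / 524288 = 7.8125e-06 V = 7.81 µV.

7.81 µV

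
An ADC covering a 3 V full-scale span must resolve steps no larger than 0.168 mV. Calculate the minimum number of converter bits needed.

Number of steps required ≥ 3 V / 0.168 mV = 17857.14.
Need 2^N ≥ 17857.14; 2^14 = 16384, 2^15 = 32768.
Minimum N = 15.

15 bits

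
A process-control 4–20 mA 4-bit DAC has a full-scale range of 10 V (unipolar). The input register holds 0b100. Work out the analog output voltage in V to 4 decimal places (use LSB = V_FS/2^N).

2.5000 V

LSB = 10 V / 2^4 = 0.6250 V.
Code 0b100 = 4 decimal.
V_out = 0 + 4 × 0.625 V = 2.5 V.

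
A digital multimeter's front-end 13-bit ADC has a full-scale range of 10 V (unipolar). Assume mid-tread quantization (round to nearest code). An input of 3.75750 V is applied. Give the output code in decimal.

LSB = 10 V / 8192 = 1.221 mV.
(V_in − V_low)/LSB = (3.75750 − 0) / 0.0012207 = 3078.144.
So the output code is 3078.

code 3078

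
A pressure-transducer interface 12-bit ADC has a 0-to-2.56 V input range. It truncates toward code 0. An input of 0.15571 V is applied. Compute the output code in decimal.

LSB = 2.56 V / 4096 = 0.625 mV.
(0.15571 − 0) / 0.000625 = 249.136 LSBs.
So the output code is 249.

code 249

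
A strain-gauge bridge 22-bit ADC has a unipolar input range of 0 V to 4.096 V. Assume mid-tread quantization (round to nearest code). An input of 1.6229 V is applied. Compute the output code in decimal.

Full-scale span = 4.096 V; LSB = 4.096/2^22 = 0.98 µV.
Input sits at 1661849.600 steps above V_low.
So the output code is 1661850.

code 1661850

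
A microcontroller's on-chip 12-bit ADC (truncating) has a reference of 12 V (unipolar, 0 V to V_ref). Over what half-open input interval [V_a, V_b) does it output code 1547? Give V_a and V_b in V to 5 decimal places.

[4.53223 V, 4.53516 V)

LSB = 12/2^12 = 2.930 mV.
V_a = V_low + 1547·LSB = 4.53223 V; V_b = V_low + 1548·LSB = 4.53516 V.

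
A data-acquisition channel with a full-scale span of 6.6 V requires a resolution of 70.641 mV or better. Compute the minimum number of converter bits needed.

7 bits

Number of steps required ≥ 6.6 V / 70.641 mV = 93.43.
Need 2^N ≥ 93.43; 2^6 = 64, 2^7 = 128.
Minimum N = 7.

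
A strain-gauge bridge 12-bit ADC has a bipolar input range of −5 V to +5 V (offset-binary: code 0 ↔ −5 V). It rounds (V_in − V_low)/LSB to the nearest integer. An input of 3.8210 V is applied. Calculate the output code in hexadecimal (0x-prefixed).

With 4096 levels over 10 V, one step is 2.441 mV.
(3.8210 − (−5)) / 0.00244141 = 3613.082 LSBs.
Round → code 3613.
In hexadecimal (0x-prefixed): 0xE1D.

code 0xE1D (decimal 3613)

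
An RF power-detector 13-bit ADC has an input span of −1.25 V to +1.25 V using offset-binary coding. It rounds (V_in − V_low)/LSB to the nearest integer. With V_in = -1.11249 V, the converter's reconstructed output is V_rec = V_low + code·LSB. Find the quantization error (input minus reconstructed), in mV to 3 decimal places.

-0.124 mV

Step size: 2.5 V ÷ 2^13 = 305.18 µV.
(-1.11249 − (−1.25))/0.000305176 = 450.5928; round gives code 451.
Reconstructed: -1.1123657 V.
Error = -1.11249 − (−1.1123657) = -0.000124277 V = -0.124 mV.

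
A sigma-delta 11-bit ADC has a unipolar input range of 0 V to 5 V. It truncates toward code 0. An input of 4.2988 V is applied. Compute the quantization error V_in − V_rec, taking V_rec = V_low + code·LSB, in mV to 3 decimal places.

1.925 mV

LSB = 5/2^11 = 2.441 mV.
Scaled input = 1760.7885 LSBs, so code = 1760.
V_rec = 0 + 1760·0.00244141 = 4.296875 V.
Error = 4.2988 − 4.296875 = 0.001925 V = 1.925 mV.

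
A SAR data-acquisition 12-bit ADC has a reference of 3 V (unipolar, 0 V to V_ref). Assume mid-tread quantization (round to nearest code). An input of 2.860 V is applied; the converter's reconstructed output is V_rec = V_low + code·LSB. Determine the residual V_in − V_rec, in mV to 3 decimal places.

-0.107 mV

One LSB is 3 V / 4096 = 0.732 mV.
(2.860 − 0)/0.000732422 = 3904.8533; round gives code 3905.
Reconstructed: 2.8601074 V.
V_in − V_rec = -0.000107422 V = -0.107 mV.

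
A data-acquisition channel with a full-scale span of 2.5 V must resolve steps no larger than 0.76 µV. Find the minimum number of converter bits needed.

22 bits

Number of steps required ≥ 2.5 V / 0.76 µV = 3289473.68.
Need 2^N ≥ 3289473.68; 2^21 = 2097152, 2^22 = 4194304.
Minimum N = 22.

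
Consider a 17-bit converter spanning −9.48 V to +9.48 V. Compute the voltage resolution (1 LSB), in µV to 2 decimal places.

Full-scale span = 18.96 V.
LSB = 18.96 / 2^17 = 18.96 / 131072 = 0.000144653 V = 144.65 µV.

144.65 µV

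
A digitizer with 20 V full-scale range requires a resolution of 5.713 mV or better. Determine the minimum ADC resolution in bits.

12 bits

Number of steps required ≥ 20 V / 5.713 mV = 3500.79.
Need 2^N ≥ 3500.79; 2^11 = 2048, 2^12 = 4096.
Minimum N = 12.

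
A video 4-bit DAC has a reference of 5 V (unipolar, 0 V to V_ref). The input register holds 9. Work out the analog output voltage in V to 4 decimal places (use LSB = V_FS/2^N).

LSB = 5 V / 2^4 = 312.500 mV.
V_out = 0 + 9 × 0.3125 V = 2.8125 V.

2.8125 V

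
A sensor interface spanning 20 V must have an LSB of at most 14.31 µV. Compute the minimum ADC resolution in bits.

Number of steps required ≥ 20 V / 14.31 µV = 1397624.04.
Need 2^N ≥ 1397624.04; 2^20 = 1048576, 2^21 = 2097152.
Minimum N = 21.

21 bits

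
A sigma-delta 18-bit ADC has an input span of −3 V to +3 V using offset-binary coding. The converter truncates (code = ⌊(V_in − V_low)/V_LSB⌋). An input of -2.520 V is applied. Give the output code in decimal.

With 262144 levels over 6 V, one step is 22.89 µV.
(-2.520 − (−3)) / 2.28882e-05 = 20971.520 LSBs.
⌊·⌋(20971.520) = 20971.

code 20971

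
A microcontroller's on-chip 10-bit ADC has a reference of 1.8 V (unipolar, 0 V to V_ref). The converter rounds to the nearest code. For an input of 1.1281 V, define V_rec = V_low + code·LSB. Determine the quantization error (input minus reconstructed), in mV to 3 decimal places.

LSB = 1.8/2^10 = 1.758 mV.
Scaled input = 641.7636 LSBs, so code = 642.
V_rec = 0 + 642·0.00175781 = 1.1285156 V.
Error = 1.1281 − 1.1285156 = -0.000415625 V = -0.416 mV.

-0.416 mV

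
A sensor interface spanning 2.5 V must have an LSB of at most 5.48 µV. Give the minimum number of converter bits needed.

Number of steps required ≥ 2.5 V / 5.48 µV = 456204.38.
Need 2^N ≥ 456204.38; 2^18 = 262144, 2^19 = 524288.
Minimum N = 19.

19 bits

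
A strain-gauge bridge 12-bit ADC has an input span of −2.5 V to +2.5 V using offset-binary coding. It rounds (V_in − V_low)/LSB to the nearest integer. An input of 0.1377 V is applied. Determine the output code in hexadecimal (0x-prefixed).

With 4096 levels over 5 V, one step is 1.221 mV.
(V_in − V_low)/LSB = (0.1377 − (−2.5)) / 0.0012207 = 2160.804.
So the output code is 2161.
In hexadecimal (0x-prefixed): 0x871.

code 0x871 (decimal 2161)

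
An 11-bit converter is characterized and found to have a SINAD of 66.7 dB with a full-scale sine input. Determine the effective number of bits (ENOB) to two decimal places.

ENOB = (SINAD − 1.76) / 6.02 = (66.7 − 1.76)/6.02 = 10.787.

10.79 bits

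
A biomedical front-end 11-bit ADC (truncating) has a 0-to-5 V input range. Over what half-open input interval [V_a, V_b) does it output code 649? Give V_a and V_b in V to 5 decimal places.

[1.58447 V, 1.58691 V)

LSB = 5/2^11 = 2.441 mV.
V_a = V_low + 649·LSB = 1.58447 V; V_b = V_low + 650·LSB = 1.58691 V.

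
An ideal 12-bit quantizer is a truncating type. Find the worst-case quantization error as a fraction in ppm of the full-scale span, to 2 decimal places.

Truncating → worst-case error = 1 LSB = V_FS/2^12, so 1e+06/4096 = 244.141 ppm of full scale.

244.14 ppm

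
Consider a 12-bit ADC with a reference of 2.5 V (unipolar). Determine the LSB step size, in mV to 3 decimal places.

0.610 mV

Full-scale span = 2.5 V.
LSB = 2.5 / 2^12 = 2.5 / 4096 = 0.000610352 V = 0.610 mV.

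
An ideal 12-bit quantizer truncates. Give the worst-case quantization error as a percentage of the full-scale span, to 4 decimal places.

0.0244 %

Truncating → worst-case error = 1 LSB = V_FS/2^12, so 100/4096 = 0.0244141 % of full scale.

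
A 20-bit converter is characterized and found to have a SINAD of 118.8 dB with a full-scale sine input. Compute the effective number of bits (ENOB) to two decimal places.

19.44 bits

ENOB = (SINAD − 1.76) / 6.02 = (118.8 − 1.76)/6.02 = 19.442.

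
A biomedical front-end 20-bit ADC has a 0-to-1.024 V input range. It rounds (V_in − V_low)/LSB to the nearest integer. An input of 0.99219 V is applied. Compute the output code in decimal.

LSB = 1.024 V / 1048576 = 0.98 µV.
(0.99219 − 0) / 9.76563e-07 = 1016002.560 LSBs.
round(1016002.560) = 1016003.

code 1016003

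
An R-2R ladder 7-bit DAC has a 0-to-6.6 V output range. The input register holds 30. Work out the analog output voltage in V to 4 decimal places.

LSB = 6.6 V / 2^7 = 51.562 mV.
V_out = 0 + 30 × 0.0515625 V = 1.54688 V.

1.5469 V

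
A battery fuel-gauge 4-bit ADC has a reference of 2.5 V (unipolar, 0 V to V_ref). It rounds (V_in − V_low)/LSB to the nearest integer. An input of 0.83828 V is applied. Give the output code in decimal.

code 5

With 16 levels over 2.5 V, one step is 156.250 mV.
Input sits at 5.365 steps above V_low.
Round → code 5.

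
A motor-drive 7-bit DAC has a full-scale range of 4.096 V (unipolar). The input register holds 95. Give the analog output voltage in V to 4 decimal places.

LSB = 4.096 V / 2^7 = 32.000 mV.
V_out = 0 + 95 × 0.032 V = 3.04 V.

3.0400 V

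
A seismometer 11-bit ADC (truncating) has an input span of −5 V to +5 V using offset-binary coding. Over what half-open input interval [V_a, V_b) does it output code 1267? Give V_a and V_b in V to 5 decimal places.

[1.18652 V, 1.19141 V)

LSB = 10/2^11 = 4.883 mV.
V_a = V_low + 1267·LSB = 1.18652 V; V_b = V_low + 1268·LSB = 1.19141 V.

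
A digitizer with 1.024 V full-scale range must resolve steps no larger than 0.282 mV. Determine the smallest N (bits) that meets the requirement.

12 bits

Number of steps required ≥ 1.024 V / 0.282 mV = 3631.21.
Need 2^N ≥ 3631.21; 2^11 = 2048, 2^12 = 4096.
Minimum N = 12.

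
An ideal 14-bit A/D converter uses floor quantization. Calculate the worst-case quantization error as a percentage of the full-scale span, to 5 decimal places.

0.00610 %

Truncating → worst-case error = 1 LSB = V_FS/2^14, so 100/16384 = 0.00610352 % of full scale.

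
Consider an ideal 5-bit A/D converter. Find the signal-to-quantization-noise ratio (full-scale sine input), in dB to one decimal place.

SNR ≈ 6.02·N + 1.76 dB = 6.02·5 + 1.76 = 31.86 dB.

31.9 dB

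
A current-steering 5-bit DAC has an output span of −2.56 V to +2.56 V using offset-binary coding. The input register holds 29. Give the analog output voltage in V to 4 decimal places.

2.0800 V

LSB = 5.12 V / 2^5 = 160.000 mV.
V_out = (−2.56) + 29 × 0.16 V = 2.08 V.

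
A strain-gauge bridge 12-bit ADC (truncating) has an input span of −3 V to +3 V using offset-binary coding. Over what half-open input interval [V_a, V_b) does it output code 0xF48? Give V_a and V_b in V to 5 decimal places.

LSB = 6/2^12 = 1.465 mV.
Code 0xF48 = 3912 decimal.
V_a = V_low + 3912·LSB = 2.73047 V; V_b = V_low + 3913·LSB = 2.73193 V.

[2.73047 V, 2.73193 V)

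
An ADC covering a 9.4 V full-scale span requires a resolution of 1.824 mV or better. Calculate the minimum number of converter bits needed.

Number of steps required ≥ 9.4 V / 1.824 mV = 5153.51.
Need 2^N ≥ 5153.51; 2^12 = 4096, 2^13 = 8192.
Minimum N = 13.

13 bits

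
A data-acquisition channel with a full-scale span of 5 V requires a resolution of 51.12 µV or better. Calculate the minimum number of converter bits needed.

17 bits

Number of steps required ≥ 5 V / 51.12 µV = 97809.08.
Need 2^N ≥ 97809.08; 2^16 = 65536, 2^17 = 131072.
Minimum N = 17.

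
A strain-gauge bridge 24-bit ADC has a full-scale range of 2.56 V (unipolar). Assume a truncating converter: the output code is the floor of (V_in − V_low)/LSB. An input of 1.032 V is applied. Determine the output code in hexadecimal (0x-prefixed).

code 0x673333 (decimal 6763315)

With 16777216 levels over 2.56 V, one step is 0.15 µV.
Input sits at 6763315.200 steps above V_low.
So the output code is 6763315.
In hexadecimal (0x-prefixed): 0x673333.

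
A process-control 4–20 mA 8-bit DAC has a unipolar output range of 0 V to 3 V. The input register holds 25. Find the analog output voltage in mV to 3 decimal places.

292.969 mV

LSB = 3 V / 2^8 = 11.719 mV.
V_out = 0 + 25 × 0.0117188 V = 0.292969 V.
= 292.969 mV.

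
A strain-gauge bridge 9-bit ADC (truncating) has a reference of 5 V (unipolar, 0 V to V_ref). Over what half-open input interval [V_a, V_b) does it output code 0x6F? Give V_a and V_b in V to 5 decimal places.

[1.08398 V, 1.09375 V)

LSB = 5/2^9 = 9.766 mV.
Code 0x6F = 111 decimal.
V_a = V_low + 111·LSB = 1.08398 V; V_b = V_low + 112·LSB = 1.09375 V.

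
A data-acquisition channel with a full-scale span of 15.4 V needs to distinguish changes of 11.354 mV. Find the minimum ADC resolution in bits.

11 bits

Number of steps required ≥ 15.4 V / 11.354 mV = 1356.35.
Need 2^N ≥ 1356.35; 2^10 = 1024, 2^11 = 2048.
Minimum N = 11.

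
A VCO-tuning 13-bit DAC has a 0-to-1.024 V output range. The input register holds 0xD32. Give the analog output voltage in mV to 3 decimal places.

LSB = 1.024 V / 2^13 = 125.00 µV.
Code 0xD32 = 3378 decimal.
V_out = 0 + 3378 × 0.000125 V = 0.42225 V.
= 422.250 mV.

422.250 mV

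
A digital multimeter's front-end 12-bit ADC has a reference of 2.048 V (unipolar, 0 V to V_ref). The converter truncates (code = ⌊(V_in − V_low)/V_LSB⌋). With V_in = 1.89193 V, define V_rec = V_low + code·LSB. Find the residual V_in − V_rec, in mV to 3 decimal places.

0.430 mV

LSB = 2.048/2^12 = 0.500 mV.
(1.89193 − 0)/0.0005 = 3783.8600; ⌊·⌋ gives code 3783.
Reconstructed: 1.8915 V.
Error = 1.89193 − 1.8915 = 0.00043 V = 0.430 mV.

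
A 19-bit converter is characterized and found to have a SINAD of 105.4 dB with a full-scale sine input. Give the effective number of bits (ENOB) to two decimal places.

ENOB = (SINAD − 1.76) / 6.02 = (105.4 − 1.76)/6.02 = 17.216.

17.22 bits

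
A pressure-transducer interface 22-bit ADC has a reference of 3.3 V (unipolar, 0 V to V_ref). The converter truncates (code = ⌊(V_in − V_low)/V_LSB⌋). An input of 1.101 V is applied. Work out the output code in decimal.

code 1399372

LSB = 3.3 V / 4194304 = 0.79 µV.
(1.101 − 0) / 7.86781e-07 = 1399372.335 LSBs.
⌊·⌋(1399372.335) = 1399372.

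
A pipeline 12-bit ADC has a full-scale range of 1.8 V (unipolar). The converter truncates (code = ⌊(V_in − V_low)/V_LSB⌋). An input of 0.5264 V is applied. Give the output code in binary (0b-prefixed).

code 0b10010101101 (decimal 1197)

Full-scale span = 1.8 V; LSB = 1.8/2^12 = 439.45 µV.
(V_in − V_low)/LSB = (0.5264 − 0) / 0.000439453 = 1197.852.
So the output code is 1197.
In binary (0b-prefixed): 0b10010101101.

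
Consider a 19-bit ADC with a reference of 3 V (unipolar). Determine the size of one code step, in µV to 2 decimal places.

5.72 µV

Full-scale span = 3 V.
LSB = 3 / 2^19 = 3 / 524288 = 5.72205e-06 V = 5.72 µV.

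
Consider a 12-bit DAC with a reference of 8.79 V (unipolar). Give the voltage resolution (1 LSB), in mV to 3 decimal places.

Full-scale span = 8.79 V.
LSB = 8.79 / 2^12 = 8.79 / 4096 = 0.002146 V = 2.146 mV.

2.146 mV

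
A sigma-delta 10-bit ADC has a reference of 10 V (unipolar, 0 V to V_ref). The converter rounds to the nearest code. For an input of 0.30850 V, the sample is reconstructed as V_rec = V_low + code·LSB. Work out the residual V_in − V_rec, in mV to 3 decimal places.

Step size: 10 V ÷ 2^10 = 9.766 mV.
Scaled input = 31.5904 LSBs, so code = 32.
Code 32 maps back to 0 + 32×0.00976562 V = 0.3125 V.
V_in − V_rec = -0.004 V = -4.000 mV.

-4.000 mV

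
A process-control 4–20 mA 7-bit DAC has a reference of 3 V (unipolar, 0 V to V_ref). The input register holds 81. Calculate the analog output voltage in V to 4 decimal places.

LSB = 3 V / 2^7 = 23.438 mV.
V_out = 0 + 81 × 0.0234375 V = 1.89844 V.

1.8984 V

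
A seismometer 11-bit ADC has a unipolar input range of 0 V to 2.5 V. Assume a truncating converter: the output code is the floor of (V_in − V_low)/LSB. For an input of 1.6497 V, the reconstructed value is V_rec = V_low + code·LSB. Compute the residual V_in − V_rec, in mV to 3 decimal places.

One LSB is 2.5 V / 2048 = 1.221 mV.
(1.6497 − 0)/0.0012207 = 1351.4342; ⌊·⌋ gives code 1351.
V_rec = 0 + 1351·0.0012207 = 1.6491699 V.
Difference: 0.000530078 V → 0.530 mV.

0.530 mV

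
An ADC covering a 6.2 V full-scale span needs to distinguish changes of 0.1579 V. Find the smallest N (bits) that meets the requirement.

6 bits

Number of steps required ≥ 6.2 V / 0.1579 V = 39.27.
Need 2^N ≥ 39.27; 2^5 = 32, 2^6 = 64.
Minimum N = 6.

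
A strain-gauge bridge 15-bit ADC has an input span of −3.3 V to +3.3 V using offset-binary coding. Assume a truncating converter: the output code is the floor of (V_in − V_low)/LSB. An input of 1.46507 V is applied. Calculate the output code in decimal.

code 23657

LSB = 6.6 V / 32768 = 201.42 µV.
(1.46507 − (−3.3)) / 0.000201416 = 23657.851 LSBs.
So the output code is 23657.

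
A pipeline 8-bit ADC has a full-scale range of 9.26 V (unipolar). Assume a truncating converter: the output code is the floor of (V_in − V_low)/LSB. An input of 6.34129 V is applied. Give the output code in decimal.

LSB = 9.26 V / 256 = 36.172 mV.
(6.34129 − 0) / 0.0361719 = 175.310 LSBs.
⌊·⌋(175.310) = 175.

code 175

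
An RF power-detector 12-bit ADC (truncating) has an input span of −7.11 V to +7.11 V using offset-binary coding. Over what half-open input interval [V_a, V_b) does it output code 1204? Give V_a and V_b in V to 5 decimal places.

LSB = 14.22/2^12 = 3.472 mV.
V_a = V_low + 1204·LSB = -2.9301 V; V_b = V_low + 1205·LSB = -2.92663 V.

[-2.93010 V, -2.92663 V)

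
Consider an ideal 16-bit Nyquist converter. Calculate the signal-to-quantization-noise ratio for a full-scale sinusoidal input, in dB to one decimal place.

98.1 dB

SNR ≈ 6.02·N + 1.76 dB = 6.02·16 + 1.76 = 98.08 dB.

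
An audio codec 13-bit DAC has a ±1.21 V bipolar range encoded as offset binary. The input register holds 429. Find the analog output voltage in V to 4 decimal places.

-1.0833 V

LSB = 2.42 V / 2^13 = 295.41 µV.
V_out = (−1.21) + 429 × 0.00029541 V = -1.08327 V.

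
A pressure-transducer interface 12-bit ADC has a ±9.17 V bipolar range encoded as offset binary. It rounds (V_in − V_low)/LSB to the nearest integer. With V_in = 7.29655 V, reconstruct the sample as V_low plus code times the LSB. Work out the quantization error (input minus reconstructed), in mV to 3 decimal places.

-1.839 mV

Step size: 18.34 V ÷ 2^12 = 4.478 mV.
Scaled input = 3677.5894 LSBs, so code = 3678.
Code 3678 maps back to (−9.17) + 3678×0.00447754 V = 7.2983887 V.
Error = 7.29655 − 7.2983887 = -0.00183867 V = -1.839 mV.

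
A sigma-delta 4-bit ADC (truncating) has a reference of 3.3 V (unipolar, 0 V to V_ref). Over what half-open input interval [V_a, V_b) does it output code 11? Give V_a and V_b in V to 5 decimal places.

LSB = 3.3/2^4 = 206.250 mV.
V_a = V_low + 11·LSB = 2.26875 V; V_b = V_low + 12·LSB = 2.475 V.

[2.26875 V, 2.47500 V)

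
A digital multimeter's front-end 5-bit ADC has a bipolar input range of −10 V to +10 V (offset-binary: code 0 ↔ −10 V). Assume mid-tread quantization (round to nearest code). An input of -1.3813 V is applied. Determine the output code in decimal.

code 14

With 32 levels over 20 V, one step is 0.6250 V.
(-1.3813 − (−10)) / 0.625 = 13.790 LSBs.
So the output code is 14.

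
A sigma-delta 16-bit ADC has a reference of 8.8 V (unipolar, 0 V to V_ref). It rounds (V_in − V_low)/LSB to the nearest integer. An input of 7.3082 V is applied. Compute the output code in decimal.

code 54426

LSB = 8.8 V / 65536 = 134.28 µV.
(V_in − V_low)/LSB = (7.3082 − 0) / 0.000134277 = 54426.159.
round(54426.159) = 54426.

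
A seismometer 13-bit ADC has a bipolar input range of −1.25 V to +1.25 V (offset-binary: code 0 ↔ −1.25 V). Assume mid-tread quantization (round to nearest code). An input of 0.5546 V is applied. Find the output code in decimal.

Full-scale span = 2.5 V; LSB = 2.5/2^13 = 305.18 µV.
Input sits at 5913.313 steps above V_low.
Round → code 5913.

code 5913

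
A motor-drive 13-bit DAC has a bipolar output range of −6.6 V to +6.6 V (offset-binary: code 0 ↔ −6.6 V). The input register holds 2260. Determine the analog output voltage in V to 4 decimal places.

-2.9584 V

LSB = 13.2 V / 2^13 = 1.611 mV.
V_out = (−6.6) + 2260 × 0.00161133 V = -2.9584 V.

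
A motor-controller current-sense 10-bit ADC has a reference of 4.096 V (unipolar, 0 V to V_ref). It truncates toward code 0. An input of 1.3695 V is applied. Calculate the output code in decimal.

With 1024 levels over 4.096 V, one step is 4.000 mV.
(1.3695 − 0) / 0.004 = 342.375 LSBs.
So the output code is 342.

code 342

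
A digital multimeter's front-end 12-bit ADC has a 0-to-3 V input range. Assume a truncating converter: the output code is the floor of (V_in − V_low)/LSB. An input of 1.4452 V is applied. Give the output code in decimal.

code 1973

Full-scale span = 3 V; LSB = 3/2^12 = 0.732 mV.
(V_in − V_low)/LSB = (1.4452 − 0) / 0.000732422 = 1973.180.
Floor → code 1973.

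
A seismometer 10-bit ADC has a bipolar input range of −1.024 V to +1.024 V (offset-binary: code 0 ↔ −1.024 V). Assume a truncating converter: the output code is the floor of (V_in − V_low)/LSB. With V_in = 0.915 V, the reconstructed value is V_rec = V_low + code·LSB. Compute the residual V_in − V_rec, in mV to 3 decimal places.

Step size: 2.048 V ÷ 2^10 = 2.000 mV.
(V_in − V_low)/LSB = (0.915 − (−1.024))/0.002 = 969.5000 → code 969 (floor).
Reconstructed: 0.914 V.
V_in − V_rec = 0.001 V = 1.000 mV.

1.000 mV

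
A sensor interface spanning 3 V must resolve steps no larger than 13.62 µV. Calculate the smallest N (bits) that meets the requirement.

18 bits

Number of steps required ≥ 3 V / 13.62 µV = 220264.32.
Need 2^N ≥ 220264.32; 2^17 = 131072, 2^18 = 262144.
Minimum N = 18.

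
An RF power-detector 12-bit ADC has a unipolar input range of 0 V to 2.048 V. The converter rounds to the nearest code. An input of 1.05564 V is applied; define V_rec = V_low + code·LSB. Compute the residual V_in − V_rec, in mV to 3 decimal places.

0.140 mV

One LSB is 2.048 V / 4096 = 0.500 mV.
(1.05564 − 0)/0.0005 = 2111.2800; round gives code 2111.
Code 2111 maps back to 0 + 2111×0.0005 V = 1.0555 V.
V_in − V_rec = 0.00014 V = 0.140 mV.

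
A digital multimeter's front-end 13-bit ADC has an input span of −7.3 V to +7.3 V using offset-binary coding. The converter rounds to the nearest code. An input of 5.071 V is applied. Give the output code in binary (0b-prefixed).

With 8192 levels over 14.6 V, one step is 1.782 mV.
Input sits at 6941.317 steps above V_low.
round(6941.317) = 6941.
In binary (0b-prefixed): 0b1101100011101.

code 0b1101100011101 (decimal 6941)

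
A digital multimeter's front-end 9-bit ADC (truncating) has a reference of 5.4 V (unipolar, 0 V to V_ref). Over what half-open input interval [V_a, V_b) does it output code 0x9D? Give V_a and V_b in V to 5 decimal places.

[1.65586 V, 1.66641 V)

LSB = 5.4/2^9 = 10.547 mV.
Code 0x9D = 157 decimal.
V_a = V_low + 157·LSB = 1.65586 V; V_b = V_low + 158·LSB = 1.66641 V.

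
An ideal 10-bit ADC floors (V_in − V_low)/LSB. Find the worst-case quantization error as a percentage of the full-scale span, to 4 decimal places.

0.0977 %

Truncating → worst-case error = 1 LSB = V_FS/2^10, so 100/1024 = 0.0976562 % of full scale.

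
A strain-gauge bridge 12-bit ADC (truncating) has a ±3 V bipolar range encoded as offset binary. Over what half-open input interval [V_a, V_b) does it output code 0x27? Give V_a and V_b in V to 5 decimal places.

LSB = 6/2^12 = 1.465 mV.
Code 0x27 = 39 decimal.
V_a = V_low + 39·LSB = -2.94287 V; V_b = V_low + 40·LSB = -2.94141 V.

[-2.94287 V, -2.94141 V)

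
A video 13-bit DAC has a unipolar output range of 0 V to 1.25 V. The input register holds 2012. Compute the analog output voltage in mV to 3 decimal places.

307.007 mV

LSB = 1.25 V / 2^13 = 152.59 µV.
V_out = 0 + 2012 × 0.000152588 V = 0.307007 V.
= 307.007 mV.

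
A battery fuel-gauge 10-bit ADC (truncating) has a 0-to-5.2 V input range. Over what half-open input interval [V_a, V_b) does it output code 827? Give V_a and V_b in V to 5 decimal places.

[4.19961 V, 4.20469 V)

LSB = 5.2/2^10 = 5.078 mV.
V_a = V_low + 827·LSB = 4.19961 V; V_b = V_low + 828·LSB = 4.20469 V.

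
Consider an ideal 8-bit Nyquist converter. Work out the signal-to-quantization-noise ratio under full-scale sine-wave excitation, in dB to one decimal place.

SNR ≈ 6.02·N + 1.76 dB = 6.02·8 + 1.76 = 49.92 dB.

49.9 dB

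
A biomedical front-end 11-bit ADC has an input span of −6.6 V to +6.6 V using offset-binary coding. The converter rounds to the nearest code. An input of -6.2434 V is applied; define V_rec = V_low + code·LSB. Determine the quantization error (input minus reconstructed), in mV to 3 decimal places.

One LSB is 13.2 V / 2048 = 6.445 mV.
(-6.2434 − (−6.6))/0.00644531 = 55.3270; round gives code 55.
Reconstructed: -6.2455078 V.
Difference: 0.00210781 V → 2.108 mV.

2.108 mV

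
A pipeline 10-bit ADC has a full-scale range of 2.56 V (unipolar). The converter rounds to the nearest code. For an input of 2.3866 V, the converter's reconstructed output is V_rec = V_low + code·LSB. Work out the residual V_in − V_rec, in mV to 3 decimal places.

One LSB is 2.56 V / 1024 = 2.500 mV.
Scaled input = 954.6400 LSBs, so code = 955.
Code 955 maps back to 0 + 955×0.0025 V = 2.3875 V.
Difference: -0.0009 V → -0.900 mV.

-0.900 mV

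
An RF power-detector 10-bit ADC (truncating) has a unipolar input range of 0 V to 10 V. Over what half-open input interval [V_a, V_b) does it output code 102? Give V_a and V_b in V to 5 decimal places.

[0.99609 V, 1.00586 V)

LSB = 10/2^10 = 9.766 mV.
V_a = V_low + 102·LSB = 0.996094 V; V_b = V_low + 103·LSB = 1.00586 V.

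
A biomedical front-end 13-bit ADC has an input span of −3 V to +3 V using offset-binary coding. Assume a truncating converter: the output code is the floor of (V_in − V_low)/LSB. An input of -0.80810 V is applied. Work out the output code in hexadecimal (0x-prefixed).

code 0xBB0 (decimal 2992)

With 8192 levels over 6 V, one step is 0.732 mV.
(V_in − V_low)/LSB = (-0.80810 − (−3)) / 0.000732422 = 2992.674.
So the output code is 2992.
In hexadecimal (0x-prefixed): 0xBB0.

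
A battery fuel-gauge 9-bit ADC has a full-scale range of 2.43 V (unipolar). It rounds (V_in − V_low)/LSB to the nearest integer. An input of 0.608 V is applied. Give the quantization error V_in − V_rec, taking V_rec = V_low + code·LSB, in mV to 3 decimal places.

0.500 mV

One LSB is 2.43 V / 512 = 4.746 mV.
(0.608 − 0)/0.00474609 = 128.1053; round gives code 128.
Reconstructed: 0.6075 V.
Difference: 0.0005 V → 0.500 mV.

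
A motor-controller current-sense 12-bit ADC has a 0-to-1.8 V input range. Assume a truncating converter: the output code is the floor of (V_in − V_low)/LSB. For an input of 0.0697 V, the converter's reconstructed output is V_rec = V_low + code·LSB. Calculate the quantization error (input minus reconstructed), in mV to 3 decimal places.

0.266 mV

One LSB is 1.8 V / 4096 = 439.45 µV.
(0.0697 − 0)/0.000439453 = 158.6062; ⌊·⌋ gives code 158.
Reconstructed: 0.069433594 V.
V_in − V_rec = 0.000266406 V = 0.266 mV.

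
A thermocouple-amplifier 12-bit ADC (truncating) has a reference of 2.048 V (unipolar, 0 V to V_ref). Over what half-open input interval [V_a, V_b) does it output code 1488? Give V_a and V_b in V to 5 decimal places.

[0.74400 V, 0.74450 V)

LSB = 2.048/2^12 = 0.500 mV.
V_a = V_low + 1488·LSB = 0.744 V; V_b = V_low + 1489·LSB = 0.7445 V.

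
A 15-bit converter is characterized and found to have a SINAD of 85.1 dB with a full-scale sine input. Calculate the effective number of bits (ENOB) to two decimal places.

13.84 bits

ENOB = (SINAD − 1.76) / 6.02 = (85.1 − 1.76)/6.02 = 13.844.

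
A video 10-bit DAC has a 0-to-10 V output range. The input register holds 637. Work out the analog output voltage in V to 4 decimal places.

LSB = 10 V / 2^10 = 9.766 mV.
V_out = 0 + 637 × 0.00976562 V = 6.2207 V.

6.2207 V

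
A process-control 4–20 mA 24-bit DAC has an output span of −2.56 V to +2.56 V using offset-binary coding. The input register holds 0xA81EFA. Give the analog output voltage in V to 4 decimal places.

LSB = 5.12 V / 2^24 = 0.31 µV.
Code 0xA81EFA = 11017978 decimal.
V_out = (−2.56) + 11017978 × 3.05176e-07 V = 0.80242 V.

0.8024 V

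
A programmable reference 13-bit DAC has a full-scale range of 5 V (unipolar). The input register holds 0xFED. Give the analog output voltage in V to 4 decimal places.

LSB = 5 V / 2^13 = 0.610 mV.
Code 0xFED = 4077 decimal.
V_out = 0 + 4077 × 0.000610352 V = 2.4884 V.

2.4884 V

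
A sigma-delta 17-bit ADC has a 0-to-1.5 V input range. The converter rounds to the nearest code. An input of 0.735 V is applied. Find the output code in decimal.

code 64225

Full-scale span = 1.5 V; LSB = 1.5/2^17 = 11.44 µV.
(0.735 − 0) / 1.14441e-05 = 64225.280 LSBs.
So the output code is 64225.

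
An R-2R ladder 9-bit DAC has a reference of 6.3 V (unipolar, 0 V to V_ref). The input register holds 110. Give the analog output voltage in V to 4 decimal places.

1.3535 V

LSB = 6.3 V / 2^9 = 12.305 mV.
V_out = 0 + 110 × 0.0123047 V = 1.35352 V.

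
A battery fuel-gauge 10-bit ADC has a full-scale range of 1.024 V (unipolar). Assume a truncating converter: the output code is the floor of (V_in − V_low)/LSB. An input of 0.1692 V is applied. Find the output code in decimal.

code 169

With 1024 levels over 1.024 V, one step is 1.000 mV.
Input sits at 169.200 steps above V_low.
So the output code is 169.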